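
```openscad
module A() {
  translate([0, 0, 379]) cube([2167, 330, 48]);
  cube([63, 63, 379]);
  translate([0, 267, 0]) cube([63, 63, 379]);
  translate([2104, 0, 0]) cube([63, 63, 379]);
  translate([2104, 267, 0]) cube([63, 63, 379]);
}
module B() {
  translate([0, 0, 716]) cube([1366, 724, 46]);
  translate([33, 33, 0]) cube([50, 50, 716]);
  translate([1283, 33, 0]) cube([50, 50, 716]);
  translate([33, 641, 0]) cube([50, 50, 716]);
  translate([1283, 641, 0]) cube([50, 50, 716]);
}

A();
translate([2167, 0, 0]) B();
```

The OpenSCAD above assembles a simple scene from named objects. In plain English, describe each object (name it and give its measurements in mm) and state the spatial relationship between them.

A is a bench: a 2167×330 mm seat slab, 48 mm thick, top at z = 427 mm, on four 63×63 mm square legs flush with the seat corners and standing on z = 0.

B is a table with a 1366×724 mm rectangular top, 46 mm thick, top surface at z = 762 mm, supported by four 50×50 mm square legs, each inset 33 mm from the nearest pair of top edges, running from the floor.

The table is against the bench's +x side, with their −y faces flush.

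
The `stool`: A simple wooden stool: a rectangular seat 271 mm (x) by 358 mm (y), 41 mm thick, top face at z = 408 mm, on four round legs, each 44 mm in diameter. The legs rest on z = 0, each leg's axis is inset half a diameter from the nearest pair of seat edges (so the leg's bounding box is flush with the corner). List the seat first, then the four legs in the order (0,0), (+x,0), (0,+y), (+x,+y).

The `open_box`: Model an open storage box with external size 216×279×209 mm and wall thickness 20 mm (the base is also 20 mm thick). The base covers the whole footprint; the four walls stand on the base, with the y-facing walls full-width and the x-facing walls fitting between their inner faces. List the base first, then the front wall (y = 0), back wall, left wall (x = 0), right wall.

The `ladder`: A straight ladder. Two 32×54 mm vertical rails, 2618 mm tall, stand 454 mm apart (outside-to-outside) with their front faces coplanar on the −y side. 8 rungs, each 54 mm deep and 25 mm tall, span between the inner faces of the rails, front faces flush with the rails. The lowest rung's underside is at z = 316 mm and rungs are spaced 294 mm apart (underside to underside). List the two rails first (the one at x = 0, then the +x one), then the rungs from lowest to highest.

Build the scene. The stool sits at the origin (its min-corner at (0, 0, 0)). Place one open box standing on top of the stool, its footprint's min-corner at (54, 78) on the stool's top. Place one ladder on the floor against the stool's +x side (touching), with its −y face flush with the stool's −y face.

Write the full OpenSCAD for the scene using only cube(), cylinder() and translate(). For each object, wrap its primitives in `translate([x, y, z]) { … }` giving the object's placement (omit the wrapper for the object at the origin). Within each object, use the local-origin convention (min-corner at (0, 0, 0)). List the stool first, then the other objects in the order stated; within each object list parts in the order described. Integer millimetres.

translate([0, 0, 367]) cube([271, 358, 41]);
translate([22, 22, 0]) cylinder(h = 367, r = 22);
translate([249, 22, 0]) cylinder(h = 367, r = 22);
translate([22, 336, 0]) cylinder(h = 367, r = 22);
translate([249, 336, 0]) cylinder(h = 367, r = 22);
translate([54, 78, 408]) {
  cube([216, 279, 20]);
  translate([0, 0, 20]) cube([216, 20, 189]);
  translate([0, 259, 20]) cube([216, 20, 189]);
  translate([0, 20, 20]) cube([20, 239, 189]);
  translate([196, 20, 20]) cube([20, 239, 189]);
}
translate([271, 0, 0]) {
  cube([32, 54, 2618]);
  translate([422, 0, 0]) cube([32, 54, 2618]);
  translate([32, 0, 316]) cube([390, 54, 25]);
  translate([32, 0, 610]) cube([390, 54, 25]);
  translate([32, 0, 904]) cube([390, 54, 25]);
  translate([32, 0, 1198]) cube([390, 54, 25]);
  translate([32, 0, 1492]) cube([390, 54, 25]);
  translate([32, 0, 1786]) cube([390, 54, 25]);
  translate([32, 0, 2080]) cube([390, 54, 25]);
  translate([32, 0, 2374]) cube([390, 54, 25]);
}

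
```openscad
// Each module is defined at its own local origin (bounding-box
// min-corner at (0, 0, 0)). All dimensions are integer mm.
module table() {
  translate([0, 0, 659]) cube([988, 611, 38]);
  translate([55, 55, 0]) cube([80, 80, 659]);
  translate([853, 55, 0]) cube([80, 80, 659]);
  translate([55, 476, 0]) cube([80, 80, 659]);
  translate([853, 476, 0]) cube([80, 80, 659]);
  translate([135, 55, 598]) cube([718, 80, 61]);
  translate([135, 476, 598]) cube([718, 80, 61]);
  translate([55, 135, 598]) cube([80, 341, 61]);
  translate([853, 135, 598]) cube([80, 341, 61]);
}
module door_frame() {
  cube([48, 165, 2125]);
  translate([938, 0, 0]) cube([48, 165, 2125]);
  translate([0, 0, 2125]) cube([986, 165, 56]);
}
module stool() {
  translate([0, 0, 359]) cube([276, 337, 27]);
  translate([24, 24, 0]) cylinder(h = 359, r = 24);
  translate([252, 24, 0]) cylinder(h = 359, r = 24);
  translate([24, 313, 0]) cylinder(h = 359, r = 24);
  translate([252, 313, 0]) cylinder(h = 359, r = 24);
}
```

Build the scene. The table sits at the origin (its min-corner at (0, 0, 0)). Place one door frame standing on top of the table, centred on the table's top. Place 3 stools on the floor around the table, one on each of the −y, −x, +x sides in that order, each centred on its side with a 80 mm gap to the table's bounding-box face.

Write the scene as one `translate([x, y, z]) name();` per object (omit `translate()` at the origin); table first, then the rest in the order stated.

table();
translate([1, 223, 697]) door_frame();
translate([356, -417, 0]) stool();
translate([-356, 137, 0]) stool();
translate([1068, 137, 0]) stool();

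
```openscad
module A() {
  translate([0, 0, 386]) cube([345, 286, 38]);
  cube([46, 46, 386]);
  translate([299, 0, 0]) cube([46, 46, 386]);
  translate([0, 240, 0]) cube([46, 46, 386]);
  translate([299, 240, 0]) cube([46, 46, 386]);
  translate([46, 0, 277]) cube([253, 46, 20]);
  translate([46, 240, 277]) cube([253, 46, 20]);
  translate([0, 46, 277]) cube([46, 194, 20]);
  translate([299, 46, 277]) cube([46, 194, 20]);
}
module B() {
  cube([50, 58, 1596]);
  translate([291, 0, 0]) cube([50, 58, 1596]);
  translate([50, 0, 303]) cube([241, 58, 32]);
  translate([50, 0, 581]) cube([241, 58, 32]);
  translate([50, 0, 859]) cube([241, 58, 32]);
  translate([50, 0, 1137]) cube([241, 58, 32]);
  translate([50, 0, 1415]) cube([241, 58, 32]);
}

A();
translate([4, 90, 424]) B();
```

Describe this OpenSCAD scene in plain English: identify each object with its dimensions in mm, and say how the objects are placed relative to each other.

A is a four-legged stool. The seat is a 345×286×38 mm slab whose top surface is at z = 424 mm; four square legs, each 46×46 mm in cross-section, run from the floor (z = 0) to the underside of the seat, each flush with a corner of the seat. Four stretchers, 46 mm wide and 20 mm tall, connect adjacent legs with their undersides at z = 277 mm, each running between the inner faces of the legs it joins and aligned with the legs' outer faces on the other axis.

B is a straight ladder. Two 50×58 mm vertical rails, 1596 mm tall, stand 341 mm apart (outside-to-outside) with their front faces coplanar on the −y side. 5 rungs, each 58 mm deep and 32 mm tall, span between the inner faces of the rails, front faces flush with the rails. The lowest rung's underside is at z = 303 mm and rungs are spaced 278 mm apart (underside to underside).

The ladder is on top of the stool.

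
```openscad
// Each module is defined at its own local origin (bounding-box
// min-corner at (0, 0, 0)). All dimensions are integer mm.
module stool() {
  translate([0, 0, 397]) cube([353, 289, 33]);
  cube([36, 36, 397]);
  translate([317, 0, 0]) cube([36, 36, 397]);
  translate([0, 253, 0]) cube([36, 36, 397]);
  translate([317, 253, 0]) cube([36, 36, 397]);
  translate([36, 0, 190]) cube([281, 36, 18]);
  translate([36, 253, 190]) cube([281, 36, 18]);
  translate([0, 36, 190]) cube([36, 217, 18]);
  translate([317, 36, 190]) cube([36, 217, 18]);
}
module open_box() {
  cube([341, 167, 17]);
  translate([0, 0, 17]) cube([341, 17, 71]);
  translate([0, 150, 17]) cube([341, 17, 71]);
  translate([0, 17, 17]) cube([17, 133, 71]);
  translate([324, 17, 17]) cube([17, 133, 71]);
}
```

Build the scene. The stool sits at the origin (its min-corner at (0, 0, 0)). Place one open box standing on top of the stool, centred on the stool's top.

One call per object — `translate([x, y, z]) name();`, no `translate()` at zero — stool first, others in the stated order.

stool();
translate([6, 61, 430]) open_box();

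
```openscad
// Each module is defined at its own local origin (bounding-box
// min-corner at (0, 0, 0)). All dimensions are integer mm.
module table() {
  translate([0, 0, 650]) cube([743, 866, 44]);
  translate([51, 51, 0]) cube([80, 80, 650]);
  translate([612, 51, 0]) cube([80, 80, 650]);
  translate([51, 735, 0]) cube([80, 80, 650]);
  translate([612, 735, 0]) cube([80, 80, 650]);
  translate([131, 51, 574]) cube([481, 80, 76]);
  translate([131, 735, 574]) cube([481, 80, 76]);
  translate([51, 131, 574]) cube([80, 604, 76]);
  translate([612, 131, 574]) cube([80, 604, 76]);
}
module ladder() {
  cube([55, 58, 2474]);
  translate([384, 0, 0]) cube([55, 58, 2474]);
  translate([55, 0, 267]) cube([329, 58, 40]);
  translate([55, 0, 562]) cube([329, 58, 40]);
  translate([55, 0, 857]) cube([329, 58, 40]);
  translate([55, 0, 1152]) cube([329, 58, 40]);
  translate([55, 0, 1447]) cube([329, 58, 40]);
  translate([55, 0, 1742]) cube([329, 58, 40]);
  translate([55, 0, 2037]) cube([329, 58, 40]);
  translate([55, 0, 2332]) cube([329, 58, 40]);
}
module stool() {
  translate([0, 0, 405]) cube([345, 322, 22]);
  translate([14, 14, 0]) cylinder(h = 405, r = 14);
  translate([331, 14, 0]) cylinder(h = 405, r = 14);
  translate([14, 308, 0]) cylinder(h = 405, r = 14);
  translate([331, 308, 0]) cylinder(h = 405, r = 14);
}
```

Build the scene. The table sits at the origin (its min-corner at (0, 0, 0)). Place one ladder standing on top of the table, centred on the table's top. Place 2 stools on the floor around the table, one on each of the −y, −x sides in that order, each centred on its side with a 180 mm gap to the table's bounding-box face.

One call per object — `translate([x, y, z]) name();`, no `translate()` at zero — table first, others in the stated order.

table();
translate([152, 404, 694]) ladder();
translate([199, -502, 0]) stool();
translate([-525, 272, 0]) stool();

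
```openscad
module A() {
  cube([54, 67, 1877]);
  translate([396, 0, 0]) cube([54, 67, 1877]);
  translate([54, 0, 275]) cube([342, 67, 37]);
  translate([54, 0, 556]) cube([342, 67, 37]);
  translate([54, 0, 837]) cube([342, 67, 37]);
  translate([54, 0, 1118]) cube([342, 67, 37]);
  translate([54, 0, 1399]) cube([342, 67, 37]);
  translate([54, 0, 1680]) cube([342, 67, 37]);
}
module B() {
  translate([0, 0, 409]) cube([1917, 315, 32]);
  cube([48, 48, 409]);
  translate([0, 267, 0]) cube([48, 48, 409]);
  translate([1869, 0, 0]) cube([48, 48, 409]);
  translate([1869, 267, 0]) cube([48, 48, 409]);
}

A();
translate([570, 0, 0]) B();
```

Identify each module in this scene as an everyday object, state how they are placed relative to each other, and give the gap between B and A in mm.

The bench's nearest face is 120 mm from the ladder's +x face.

A is a ladder. B is a bench. The bench is on the floor beside the ladder on its +x side. The gap between the bench and the ladder is 120 mm.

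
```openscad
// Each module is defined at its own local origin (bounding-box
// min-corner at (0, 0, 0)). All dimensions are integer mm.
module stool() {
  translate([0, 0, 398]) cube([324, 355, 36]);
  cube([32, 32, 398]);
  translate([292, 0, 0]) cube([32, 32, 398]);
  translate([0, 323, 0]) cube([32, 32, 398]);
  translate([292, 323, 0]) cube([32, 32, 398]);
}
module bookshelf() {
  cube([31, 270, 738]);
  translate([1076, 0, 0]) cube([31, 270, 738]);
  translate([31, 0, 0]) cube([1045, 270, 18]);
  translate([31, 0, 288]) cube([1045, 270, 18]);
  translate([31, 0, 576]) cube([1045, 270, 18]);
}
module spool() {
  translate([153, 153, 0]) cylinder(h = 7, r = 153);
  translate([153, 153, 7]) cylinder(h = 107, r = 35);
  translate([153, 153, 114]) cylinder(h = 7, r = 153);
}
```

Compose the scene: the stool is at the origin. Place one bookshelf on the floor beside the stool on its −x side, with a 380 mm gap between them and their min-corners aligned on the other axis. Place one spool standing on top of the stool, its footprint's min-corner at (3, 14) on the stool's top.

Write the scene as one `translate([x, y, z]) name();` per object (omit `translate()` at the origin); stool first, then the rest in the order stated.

stool();
translate([-1487, 0, 0]) bookshelf();
translate([3, 14, 434]) spool();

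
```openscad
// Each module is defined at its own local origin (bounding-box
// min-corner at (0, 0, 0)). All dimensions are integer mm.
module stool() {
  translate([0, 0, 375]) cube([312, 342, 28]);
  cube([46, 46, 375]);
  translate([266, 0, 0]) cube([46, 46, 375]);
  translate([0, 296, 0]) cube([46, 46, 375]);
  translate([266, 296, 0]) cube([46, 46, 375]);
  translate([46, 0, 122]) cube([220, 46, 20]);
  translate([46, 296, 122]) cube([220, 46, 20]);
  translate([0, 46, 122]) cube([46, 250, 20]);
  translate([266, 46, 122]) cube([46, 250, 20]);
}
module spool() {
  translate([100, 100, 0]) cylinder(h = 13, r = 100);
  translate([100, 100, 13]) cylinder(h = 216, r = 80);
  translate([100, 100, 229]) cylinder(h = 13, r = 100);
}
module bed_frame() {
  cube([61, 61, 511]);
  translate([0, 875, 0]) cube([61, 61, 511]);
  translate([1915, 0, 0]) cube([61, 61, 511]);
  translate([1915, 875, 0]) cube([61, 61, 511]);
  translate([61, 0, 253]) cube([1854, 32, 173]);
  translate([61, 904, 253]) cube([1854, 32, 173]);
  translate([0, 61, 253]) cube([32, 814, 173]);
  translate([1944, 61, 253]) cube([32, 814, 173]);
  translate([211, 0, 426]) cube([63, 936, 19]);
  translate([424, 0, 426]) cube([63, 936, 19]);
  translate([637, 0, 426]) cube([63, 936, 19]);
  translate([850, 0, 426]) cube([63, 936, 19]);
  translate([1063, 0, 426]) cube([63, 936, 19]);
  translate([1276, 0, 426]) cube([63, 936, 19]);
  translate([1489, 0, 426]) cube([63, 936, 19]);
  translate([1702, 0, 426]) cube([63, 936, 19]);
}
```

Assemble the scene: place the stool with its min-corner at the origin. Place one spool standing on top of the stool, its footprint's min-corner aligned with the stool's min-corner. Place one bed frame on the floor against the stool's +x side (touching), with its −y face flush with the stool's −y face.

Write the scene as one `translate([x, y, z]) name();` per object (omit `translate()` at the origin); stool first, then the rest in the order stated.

stool();
translate([0, 0, 403]) spool();
translate([312, 0, 0]) bed_frame();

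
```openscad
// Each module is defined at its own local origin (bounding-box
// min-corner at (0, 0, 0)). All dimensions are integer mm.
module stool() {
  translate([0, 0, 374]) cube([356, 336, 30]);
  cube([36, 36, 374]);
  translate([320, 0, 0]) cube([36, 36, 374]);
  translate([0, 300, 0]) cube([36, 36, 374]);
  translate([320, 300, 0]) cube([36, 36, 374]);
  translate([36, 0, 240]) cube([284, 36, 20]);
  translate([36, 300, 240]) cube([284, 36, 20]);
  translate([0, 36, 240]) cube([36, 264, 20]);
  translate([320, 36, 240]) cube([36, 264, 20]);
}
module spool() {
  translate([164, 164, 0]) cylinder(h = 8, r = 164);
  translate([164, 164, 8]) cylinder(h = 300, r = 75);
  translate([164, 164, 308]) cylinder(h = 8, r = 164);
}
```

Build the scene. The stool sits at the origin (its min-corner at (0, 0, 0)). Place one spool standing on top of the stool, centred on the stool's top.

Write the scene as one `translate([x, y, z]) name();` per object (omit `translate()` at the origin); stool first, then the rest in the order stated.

stool();
translate([14, 4, 404]) spool();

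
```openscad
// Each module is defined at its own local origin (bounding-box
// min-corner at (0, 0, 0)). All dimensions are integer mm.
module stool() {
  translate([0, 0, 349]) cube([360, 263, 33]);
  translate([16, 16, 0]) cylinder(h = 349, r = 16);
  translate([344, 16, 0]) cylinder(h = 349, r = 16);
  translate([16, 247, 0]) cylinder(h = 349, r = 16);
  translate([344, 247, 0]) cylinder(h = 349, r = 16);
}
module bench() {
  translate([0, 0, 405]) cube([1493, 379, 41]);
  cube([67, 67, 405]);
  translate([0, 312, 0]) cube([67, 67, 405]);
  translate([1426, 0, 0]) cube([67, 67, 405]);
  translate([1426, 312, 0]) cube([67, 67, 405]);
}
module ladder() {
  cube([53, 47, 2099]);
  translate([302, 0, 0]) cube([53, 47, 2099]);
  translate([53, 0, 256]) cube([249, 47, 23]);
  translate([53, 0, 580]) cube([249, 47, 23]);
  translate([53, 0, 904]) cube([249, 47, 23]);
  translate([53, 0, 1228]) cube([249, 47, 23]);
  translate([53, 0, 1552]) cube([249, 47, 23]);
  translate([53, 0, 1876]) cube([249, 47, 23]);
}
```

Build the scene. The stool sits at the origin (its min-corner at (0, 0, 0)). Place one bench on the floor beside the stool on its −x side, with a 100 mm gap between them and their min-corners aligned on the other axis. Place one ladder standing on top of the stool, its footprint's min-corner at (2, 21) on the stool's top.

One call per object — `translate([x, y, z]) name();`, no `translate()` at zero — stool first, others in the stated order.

stool();
translate([-1593, 0, 0]) bench();
translate([2, 21, 382]) ladder();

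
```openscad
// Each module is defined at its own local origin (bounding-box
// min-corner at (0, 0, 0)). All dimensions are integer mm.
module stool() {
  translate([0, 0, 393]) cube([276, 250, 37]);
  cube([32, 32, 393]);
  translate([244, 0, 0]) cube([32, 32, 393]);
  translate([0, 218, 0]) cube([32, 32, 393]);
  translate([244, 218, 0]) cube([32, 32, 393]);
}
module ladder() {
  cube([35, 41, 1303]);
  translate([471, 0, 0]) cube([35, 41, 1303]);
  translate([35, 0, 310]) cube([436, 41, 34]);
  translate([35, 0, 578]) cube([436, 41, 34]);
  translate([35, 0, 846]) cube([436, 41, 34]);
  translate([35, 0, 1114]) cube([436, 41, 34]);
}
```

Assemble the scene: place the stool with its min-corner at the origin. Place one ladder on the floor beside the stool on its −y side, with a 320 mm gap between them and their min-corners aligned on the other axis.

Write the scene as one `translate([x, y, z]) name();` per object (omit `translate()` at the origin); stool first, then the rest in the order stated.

stool();
translate([0, -361, 0]) ladder();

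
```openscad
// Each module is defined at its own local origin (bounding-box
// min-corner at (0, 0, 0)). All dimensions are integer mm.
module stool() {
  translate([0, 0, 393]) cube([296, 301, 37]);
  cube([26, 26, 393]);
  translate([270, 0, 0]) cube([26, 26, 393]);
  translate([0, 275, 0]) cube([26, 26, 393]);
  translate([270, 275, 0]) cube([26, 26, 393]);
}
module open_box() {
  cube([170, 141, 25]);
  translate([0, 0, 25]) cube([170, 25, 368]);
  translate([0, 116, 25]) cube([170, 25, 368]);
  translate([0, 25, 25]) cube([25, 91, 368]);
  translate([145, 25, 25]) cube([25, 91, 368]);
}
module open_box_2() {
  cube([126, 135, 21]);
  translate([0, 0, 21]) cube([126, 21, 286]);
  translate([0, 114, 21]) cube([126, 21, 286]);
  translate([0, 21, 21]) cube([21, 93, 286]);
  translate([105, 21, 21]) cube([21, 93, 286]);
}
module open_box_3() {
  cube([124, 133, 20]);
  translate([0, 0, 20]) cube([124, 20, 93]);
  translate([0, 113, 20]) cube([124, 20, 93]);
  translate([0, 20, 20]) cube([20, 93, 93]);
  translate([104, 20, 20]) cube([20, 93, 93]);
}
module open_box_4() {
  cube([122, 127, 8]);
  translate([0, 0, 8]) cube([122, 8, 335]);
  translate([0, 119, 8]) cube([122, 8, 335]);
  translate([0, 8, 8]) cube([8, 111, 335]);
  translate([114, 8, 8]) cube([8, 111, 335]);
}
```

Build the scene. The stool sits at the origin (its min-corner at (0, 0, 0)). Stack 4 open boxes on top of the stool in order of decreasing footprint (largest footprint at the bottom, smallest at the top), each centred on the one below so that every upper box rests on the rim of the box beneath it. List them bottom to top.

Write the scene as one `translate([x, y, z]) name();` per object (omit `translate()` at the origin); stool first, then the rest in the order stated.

stool();
translate([63, 80, 430]) open_box();
translate([85, 83, 823]) open_box_2();
translate([86, 84, 1130]) open_box_3();
translate([87, 87, 1243]) open_box_4();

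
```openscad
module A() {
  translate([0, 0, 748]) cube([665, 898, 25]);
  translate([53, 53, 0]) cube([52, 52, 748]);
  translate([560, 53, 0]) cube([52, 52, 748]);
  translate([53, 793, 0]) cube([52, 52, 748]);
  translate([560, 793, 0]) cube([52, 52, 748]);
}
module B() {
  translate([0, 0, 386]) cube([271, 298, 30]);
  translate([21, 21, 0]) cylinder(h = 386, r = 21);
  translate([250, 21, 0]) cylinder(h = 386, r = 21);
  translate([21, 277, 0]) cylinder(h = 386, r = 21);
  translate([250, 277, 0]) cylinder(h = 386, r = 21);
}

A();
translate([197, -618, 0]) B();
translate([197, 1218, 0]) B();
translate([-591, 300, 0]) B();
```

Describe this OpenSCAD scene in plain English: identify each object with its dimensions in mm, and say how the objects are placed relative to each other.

A is a rectangular dining table. The top is 665×898×25 mm with its upper surface at z = 773 mm. It stands on four 52×52 mm square legs, each inset 53 mm from the nearest pair of top edges, running from the floor to the underside of the top.

B is a four-legged stool. The seat is 271×298 mm, 30 mm thick, top at z = 416 mm. It stands on four round legs, each 42 mm in diameter, from z = 0 to the seat underside, each leg's axis is inset half a diameter from the nearest pair of seat edges (so the leg's bounding box is flush with the corner).

Three stools sit around the table at the −y, +y, −x sides.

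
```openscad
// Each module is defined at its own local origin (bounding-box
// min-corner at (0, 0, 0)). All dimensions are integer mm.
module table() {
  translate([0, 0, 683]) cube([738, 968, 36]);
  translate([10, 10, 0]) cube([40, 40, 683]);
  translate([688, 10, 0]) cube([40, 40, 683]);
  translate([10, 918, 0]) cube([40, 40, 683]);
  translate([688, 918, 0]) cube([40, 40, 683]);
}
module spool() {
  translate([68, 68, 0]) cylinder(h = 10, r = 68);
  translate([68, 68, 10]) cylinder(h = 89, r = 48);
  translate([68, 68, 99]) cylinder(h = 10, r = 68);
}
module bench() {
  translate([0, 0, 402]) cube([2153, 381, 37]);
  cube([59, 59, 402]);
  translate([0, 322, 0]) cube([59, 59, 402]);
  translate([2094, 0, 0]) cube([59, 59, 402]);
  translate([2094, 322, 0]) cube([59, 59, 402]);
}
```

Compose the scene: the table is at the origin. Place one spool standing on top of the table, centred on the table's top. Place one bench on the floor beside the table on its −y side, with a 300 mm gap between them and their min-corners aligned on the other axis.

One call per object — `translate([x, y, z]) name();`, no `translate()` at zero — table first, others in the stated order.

table();
translate([301, 416, 719]) spool();
translate([0, -681, 0]) bench();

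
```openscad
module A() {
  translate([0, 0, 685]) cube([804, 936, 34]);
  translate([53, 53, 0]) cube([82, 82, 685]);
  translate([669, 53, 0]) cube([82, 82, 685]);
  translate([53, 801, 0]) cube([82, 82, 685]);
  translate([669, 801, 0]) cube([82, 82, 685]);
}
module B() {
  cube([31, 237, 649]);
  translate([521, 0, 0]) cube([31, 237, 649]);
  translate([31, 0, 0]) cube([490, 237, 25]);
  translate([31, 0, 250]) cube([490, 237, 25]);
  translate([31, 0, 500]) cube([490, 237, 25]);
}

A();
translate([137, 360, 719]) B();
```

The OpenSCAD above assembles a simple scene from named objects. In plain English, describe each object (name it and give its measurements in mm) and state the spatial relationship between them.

A is a table: top 804 mm (x) × 936 mm (y), 34 mm thick, upper face at z = 719 mm, on four 82×82 mm square legs, each inset 53 mm from the nearest pair of top edges, running from z = 0 to the bottom of the top.

B is an open bookshelf. Two side panels, each 31 mm thick, 237 mm deep and 649 mm tall, stand 552 mm apart (outside-to-outside). Between them sit 3 shelves, each 25 mm thick and 237 mm deep, spanning the full gap between the sides. The bottom shelf rests on the floor (its underside at z = 0) and the clear gap between one shelf's top and the next shelf's underside is 225 mm.

The bookshelf is on top of the table.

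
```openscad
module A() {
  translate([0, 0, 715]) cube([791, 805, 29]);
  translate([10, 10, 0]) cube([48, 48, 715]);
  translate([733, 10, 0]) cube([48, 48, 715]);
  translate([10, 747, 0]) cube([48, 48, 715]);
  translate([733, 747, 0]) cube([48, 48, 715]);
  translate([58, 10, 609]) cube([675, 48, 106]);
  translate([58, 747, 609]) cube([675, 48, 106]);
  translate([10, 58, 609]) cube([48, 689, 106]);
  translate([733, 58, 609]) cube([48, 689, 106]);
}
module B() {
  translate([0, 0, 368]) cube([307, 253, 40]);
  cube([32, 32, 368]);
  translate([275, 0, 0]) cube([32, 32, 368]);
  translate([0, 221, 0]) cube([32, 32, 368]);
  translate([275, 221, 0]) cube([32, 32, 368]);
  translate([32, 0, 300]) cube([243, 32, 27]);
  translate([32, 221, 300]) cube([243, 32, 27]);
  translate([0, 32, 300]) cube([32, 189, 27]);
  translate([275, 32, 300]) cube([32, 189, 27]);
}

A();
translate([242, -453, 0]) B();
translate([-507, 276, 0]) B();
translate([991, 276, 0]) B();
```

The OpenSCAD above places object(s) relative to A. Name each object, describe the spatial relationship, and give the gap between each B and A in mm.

Each stool's nearest face is 200 mm from the table's bounding box.

A is a table. B is a stool. Three stools sit around the table at the −y, −x, +x sides. The gap between each stool and the table is 200 mm.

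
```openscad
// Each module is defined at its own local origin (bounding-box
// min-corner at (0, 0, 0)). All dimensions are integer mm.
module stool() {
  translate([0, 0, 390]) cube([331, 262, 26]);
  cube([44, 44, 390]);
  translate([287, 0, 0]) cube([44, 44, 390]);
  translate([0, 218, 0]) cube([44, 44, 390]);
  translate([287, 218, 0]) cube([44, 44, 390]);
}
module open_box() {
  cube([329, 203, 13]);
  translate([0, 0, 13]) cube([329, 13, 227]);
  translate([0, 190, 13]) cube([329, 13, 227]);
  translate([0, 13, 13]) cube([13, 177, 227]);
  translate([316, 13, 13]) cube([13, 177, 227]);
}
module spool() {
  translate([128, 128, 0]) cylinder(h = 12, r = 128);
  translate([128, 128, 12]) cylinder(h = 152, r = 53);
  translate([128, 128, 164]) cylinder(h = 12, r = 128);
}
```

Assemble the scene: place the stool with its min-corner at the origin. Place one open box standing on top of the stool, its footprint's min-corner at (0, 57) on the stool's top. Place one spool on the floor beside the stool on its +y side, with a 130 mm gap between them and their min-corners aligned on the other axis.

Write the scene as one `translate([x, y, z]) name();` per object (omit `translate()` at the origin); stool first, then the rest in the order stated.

stool();
translate([0, 57, 416]) open_box();
translate([0, 392, 0]) spool();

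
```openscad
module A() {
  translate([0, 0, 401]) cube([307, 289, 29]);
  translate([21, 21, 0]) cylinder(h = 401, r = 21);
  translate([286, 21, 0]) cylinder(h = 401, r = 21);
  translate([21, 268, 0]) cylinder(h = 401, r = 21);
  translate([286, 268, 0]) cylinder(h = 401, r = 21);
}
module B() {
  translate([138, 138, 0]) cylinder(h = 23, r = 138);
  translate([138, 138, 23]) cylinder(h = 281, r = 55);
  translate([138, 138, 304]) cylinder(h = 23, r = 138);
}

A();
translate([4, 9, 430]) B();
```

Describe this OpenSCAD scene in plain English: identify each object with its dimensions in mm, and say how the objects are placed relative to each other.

A is a simple wooden stool: a rectangular seat 307 mm (x) by 289 mm (y), 29 mm thick, top face at z = 430 mm, on four round legs, each 42 mm in diameter. The legs rest on z = 0, each leg's axis is inset half a diameter from the nearest pair of seat edges (so the leg's bounding box is flush with the corner).

B is a spool: two coaxial disc flanges of radius 138 mm and thickness 23 mm, joined by a core cylinder of radius 55 mm and height 281 mm. The lower flange rests on z = 0 and the three cylinders share a vertical axis.

The spool is on top of the stool.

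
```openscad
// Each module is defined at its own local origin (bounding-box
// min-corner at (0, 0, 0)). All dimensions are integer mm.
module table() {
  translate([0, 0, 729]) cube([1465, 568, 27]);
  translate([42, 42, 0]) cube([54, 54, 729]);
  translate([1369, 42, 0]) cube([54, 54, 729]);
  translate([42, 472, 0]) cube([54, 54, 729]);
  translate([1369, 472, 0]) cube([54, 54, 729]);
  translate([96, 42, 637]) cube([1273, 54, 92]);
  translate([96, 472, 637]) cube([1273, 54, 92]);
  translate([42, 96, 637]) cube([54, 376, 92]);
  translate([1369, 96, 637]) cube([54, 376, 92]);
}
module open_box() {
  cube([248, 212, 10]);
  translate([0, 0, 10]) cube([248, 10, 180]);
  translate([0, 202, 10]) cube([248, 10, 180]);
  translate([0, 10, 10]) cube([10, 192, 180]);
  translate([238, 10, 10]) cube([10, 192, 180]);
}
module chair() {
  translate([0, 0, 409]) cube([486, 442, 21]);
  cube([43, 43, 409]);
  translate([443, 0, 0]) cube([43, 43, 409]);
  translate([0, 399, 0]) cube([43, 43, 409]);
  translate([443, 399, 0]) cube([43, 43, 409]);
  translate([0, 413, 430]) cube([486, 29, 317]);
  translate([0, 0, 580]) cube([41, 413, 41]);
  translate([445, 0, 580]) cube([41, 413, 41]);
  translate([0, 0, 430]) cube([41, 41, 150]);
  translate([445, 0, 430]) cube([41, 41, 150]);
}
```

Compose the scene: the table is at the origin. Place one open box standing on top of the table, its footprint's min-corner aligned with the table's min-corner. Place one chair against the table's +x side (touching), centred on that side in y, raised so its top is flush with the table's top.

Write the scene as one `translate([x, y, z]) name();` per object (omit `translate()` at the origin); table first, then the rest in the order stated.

table();
translate([0, 0, 756]) open_box();
translate([1465, 63, 9]) chair();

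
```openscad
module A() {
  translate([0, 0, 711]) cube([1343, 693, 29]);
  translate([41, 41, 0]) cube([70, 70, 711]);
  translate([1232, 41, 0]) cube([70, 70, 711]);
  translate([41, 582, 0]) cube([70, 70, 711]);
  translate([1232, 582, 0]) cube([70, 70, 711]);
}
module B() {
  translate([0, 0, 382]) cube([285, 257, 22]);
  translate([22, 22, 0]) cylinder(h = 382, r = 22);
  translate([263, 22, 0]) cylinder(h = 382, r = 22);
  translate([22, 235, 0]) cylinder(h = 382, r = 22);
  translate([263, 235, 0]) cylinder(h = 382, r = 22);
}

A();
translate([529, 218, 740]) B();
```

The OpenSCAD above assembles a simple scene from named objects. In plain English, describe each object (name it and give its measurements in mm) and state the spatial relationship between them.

A is a table with a 1343×693 mm rectangular top, 29 mm thick, top surface at z = 740 mm, supported by four 70×70 mm square legs, each inset 41 mm from the nearest pair of top edges, running from the floor.

B is a simple wooden stool: a rectangular seat 285 mm (x) by 257 mm (y), 22 mm thick, top face at z = 404 mm, on four round legs, each 44 mm in diameter. The legs rest on z = 0, each leg's axis is inset half a diameter from the nearest pair of seat edges (so the leg's bounding box is flush with the corner).

The stool is on top of the table, centred.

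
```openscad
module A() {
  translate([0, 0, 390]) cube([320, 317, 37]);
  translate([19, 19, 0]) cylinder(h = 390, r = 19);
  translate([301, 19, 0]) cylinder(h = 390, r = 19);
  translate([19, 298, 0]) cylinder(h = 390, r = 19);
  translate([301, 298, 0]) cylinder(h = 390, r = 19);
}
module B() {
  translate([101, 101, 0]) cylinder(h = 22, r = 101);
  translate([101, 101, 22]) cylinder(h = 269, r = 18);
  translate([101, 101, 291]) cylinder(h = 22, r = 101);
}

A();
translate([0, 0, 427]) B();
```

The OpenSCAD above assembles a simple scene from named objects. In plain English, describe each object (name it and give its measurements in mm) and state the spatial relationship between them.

A is a four-legged stool. The seat is 320×317 mm, 37 mm thick, top at z = 427 mm. It stands on four round legs, each 38 mm in diameter, from z = 0 to the seat underside, each leg's axis is inset half a diameter from the nearest pair of seat edges (so the leg's bounding box is flush with the corner).

B is a spool: two coaxial disc flanges of radius 101 mm and thickness 22 mm, joined by a core cylinder of radius 18 mm and height 269 mm. The lower flange rests on z = 0 and the three cylinders share a vertical axis.

The spool is on top of the stool.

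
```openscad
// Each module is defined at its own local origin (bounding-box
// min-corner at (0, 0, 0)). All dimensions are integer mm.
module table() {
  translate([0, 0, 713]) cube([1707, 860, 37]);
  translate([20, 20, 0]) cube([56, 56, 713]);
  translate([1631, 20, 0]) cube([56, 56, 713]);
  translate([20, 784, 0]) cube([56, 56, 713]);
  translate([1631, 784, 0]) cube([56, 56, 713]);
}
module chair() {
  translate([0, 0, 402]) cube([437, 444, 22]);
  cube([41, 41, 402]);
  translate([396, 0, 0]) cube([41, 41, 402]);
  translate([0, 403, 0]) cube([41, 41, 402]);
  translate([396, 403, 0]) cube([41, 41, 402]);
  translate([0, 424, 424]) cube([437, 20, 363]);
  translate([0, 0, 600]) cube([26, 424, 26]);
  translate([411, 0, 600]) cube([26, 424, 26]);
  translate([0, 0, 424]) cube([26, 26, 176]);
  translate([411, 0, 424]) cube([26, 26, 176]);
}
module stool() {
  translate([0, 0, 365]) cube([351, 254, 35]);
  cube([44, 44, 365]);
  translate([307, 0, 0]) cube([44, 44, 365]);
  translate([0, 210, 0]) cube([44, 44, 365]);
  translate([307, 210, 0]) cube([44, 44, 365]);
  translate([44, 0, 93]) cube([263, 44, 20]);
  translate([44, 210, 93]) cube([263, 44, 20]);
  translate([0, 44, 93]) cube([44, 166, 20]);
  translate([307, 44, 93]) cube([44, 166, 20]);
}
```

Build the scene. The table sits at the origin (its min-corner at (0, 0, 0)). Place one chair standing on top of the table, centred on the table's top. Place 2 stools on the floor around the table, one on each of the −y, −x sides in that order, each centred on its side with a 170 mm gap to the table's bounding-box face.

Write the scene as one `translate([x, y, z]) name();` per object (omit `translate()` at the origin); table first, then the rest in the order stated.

table();
translate([635, 208, 750]) chair();
translate([678, -424, 0]) stool();
translate([-521, 303, 0]) stool();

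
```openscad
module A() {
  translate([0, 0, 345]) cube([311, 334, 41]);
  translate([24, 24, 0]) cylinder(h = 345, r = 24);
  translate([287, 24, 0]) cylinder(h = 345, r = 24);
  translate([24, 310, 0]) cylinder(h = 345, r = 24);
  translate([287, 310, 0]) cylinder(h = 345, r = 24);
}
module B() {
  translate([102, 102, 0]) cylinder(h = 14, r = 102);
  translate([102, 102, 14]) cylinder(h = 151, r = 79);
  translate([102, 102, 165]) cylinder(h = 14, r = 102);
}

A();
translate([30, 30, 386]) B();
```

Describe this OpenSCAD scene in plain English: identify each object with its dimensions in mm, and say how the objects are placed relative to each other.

A is a four-legged stool. The seat is 311×334 mm, 41 mm thick, top at z = 386 mm. It stands on four round legs, each 48 mm in diameter, from z = 0 to the seat underside, each leg's axis is inset half a diameter from the nearest pair of seat edges (so the leg's bounding box is flush with the corner).

B is a spool: two coaxial disc flanges of radius 102 mm and thickness 14 mm, joined by a core cylinder of radius 79 mm and height 151 mm. The lower flange rests on z = 0 and the three cylinders share a vertical axis.

The spool is on top of the stool.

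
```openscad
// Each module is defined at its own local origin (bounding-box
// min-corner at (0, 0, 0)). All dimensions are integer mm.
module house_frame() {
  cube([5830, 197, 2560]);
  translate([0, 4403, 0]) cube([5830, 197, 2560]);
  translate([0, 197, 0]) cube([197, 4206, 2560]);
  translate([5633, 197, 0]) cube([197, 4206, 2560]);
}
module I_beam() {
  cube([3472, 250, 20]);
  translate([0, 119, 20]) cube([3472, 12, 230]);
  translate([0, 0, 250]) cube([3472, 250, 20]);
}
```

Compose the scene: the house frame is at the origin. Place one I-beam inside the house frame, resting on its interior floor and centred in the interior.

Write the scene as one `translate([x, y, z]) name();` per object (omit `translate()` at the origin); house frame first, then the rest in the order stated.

house_frame();
translate([1179, 2175, 0]) I_beam();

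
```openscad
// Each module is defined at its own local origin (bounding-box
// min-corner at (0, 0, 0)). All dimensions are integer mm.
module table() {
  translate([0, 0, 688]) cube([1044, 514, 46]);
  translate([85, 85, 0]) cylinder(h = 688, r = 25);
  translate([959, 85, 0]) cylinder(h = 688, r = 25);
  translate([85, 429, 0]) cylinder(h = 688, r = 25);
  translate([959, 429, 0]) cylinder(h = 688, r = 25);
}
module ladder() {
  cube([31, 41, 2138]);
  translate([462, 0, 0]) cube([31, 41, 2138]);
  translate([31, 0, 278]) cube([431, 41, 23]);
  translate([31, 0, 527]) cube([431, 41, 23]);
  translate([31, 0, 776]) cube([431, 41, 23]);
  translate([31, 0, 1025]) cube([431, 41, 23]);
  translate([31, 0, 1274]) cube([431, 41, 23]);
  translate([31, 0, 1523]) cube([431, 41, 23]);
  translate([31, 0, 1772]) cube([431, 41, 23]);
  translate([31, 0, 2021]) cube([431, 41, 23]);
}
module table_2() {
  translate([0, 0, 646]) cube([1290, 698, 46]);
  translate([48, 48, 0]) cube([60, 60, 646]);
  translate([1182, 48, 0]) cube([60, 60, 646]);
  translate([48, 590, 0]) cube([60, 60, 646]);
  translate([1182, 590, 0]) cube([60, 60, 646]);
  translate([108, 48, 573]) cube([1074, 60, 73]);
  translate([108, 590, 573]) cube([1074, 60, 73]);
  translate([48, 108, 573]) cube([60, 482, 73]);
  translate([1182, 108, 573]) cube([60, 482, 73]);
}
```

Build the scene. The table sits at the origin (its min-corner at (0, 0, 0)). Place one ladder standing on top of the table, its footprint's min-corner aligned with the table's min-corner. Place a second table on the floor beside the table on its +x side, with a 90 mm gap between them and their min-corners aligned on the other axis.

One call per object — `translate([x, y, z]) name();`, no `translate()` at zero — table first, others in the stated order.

table();
translate([0, 0, 734]) ladder();
translate([1134, 0, 0]) table_2();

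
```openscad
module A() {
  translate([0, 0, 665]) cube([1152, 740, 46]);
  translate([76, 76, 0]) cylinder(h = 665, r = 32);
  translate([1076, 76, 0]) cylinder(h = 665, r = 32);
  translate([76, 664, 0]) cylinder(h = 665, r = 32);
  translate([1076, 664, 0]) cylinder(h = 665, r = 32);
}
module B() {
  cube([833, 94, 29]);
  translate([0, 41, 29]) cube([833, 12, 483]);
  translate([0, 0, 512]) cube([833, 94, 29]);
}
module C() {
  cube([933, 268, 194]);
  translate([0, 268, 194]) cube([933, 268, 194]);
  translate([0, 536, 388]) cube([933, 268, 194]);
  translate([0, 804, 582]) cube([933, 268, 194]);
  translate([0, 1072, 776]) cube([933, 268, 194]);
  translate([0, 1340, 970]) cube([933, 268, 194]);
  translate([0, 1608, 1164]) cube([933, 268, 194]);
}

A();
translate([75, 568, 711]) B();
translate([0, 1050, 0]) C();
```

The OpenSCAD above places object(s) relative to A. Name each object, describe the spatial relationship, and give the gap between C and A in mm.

A is a table. B is an I-beam. C is a staircase. The I-beam is on top of the table. The staircase is on the floor beside the table on its +y side. The gap between the staircase and the table is 310 mm.

The staircase's nearest face is 310 mm from the table's +y face.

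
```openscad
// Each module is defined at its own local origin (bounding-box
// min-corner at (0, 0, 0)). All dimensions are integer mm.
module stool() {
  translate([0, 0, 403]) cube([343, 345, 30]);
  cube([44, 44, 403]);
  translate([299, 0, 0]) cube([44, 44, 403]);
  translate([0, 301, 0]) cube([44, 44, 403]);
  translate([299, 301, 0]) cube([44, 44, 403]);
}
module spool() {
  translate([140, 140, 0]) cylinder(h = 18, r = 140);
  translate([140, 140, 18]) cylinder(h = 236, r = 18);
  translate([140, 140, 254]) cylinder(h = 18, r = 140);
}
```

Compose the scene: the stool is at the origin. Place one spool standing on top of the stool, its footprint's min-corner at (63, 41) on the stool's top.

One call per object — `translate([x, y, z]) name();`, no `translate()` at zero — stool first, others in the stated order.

stool();
translate([63, 41, 433]) spool();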